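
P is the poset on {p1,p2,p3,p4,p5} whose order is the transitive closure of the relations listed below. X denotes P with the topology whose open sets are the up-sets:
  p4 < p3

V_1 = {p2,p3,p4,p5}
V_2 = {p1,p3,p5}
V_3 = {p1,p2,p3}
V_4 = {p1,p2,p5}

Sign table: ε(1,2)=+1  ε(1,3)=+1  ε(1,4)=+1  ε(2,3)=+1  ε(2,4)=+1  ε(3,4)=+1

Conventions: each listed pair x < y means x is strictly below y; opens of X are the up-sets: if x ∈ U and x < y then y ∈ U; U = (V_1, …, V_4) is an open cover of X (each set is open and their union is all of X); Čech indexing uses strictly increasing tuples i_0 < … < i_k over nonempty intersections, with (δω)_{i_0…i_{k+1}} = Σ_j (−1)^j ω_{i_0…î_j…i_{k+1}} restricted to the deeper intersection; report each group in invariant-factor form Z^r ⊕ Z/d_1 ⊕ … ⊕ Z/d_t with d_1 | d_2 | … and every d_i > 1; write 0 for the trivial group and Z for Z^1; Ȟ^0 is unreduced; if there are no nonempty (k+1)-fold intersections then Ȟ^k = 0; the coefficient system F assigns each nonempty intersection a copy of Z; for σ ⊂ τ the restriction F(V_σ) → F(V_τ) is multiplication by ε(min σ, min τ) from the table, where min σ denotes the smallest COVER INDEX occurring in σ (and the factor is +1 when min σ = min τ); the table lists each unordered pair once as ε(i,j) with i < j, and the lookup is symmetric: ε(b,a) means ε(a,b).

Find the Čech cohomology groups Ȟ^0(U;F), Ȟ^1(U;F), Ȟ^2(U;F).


nonempty intersections:
  V12={p3,p5} V13={p2,p3} V14={p2,p5} V23={p1,p3} V24={p1,p5} V34={p1,p2}
  V123={p3} V124={p5} V134={p2} V234={p1}
C dims 4,6,4; δ0: rk 3, SNF 1^3; δ1: rk 3, SNF 1^3
Ȟ^0: (4−3)−0=1 ⇒ Z
Ȟ^1: (6−3)−3=0 ⇒ 0
Ȟ^2: (4−0)−3=1 ⇒ Z

Ȟ^0 = Z,  Ȟ^1 = 0,  Ȟ^2 = Z


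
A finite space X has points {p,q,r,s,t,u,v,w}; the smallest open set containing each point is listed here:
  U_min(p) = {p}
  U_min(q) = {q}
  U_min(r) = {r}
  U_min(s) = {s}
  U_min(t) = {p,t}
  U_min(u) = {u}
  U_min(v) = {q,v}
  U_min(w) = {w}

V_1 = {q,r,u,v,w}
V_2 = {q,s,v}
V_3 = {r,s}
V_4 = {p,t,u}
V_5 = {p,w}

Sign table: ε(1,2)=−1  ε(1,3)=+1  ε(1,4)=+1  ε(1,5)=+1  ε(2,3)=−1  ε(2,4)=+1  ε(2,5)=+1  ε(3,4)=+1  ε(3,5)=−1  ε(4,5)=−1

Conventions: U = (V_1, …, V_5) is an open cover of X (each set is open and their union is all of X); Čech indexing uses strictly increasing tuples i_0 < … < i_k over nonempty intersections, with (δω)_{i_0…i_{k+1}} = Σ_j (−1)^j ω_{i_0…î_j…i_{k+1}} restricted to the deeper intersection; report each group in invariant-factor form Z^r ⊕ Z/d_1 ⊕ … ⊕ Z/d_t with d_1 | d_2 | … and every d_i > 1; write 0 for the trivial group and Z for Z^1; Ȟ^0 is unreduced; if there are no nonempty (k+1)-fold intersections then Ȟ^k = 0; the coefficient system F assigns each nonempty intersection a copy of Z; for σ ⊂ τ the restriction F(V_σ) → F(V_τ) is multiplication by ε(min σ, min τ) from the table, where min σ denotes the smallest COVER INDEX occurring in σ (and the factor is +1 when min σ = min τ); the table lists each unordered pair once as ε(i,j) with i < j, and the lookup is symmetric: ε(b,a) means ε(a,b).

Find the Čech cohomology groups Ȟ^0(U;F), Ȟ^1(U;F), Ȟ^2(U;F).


Ȟ^0 = 0, Ȟ^1 = Z ⊕ Z/2, Ȟ^2 = 0

nonempty overlaps:
  V12={q,v} V13={r} V14={u} V15={w} V23={s} V45={p}
C dims 5,6; δ0: rk 5, SNF 1^4·2
degree 0: 5−5−0 = 0 → Ȟ^0 ≅ 0
degree 1: 6−0−5 = 1 plus torsion [2] → Ȟ^1 ≅ Z ⊕ Z/2
degree 2: 0−0−0 = 0 → Ȟ^2 ≅ 0


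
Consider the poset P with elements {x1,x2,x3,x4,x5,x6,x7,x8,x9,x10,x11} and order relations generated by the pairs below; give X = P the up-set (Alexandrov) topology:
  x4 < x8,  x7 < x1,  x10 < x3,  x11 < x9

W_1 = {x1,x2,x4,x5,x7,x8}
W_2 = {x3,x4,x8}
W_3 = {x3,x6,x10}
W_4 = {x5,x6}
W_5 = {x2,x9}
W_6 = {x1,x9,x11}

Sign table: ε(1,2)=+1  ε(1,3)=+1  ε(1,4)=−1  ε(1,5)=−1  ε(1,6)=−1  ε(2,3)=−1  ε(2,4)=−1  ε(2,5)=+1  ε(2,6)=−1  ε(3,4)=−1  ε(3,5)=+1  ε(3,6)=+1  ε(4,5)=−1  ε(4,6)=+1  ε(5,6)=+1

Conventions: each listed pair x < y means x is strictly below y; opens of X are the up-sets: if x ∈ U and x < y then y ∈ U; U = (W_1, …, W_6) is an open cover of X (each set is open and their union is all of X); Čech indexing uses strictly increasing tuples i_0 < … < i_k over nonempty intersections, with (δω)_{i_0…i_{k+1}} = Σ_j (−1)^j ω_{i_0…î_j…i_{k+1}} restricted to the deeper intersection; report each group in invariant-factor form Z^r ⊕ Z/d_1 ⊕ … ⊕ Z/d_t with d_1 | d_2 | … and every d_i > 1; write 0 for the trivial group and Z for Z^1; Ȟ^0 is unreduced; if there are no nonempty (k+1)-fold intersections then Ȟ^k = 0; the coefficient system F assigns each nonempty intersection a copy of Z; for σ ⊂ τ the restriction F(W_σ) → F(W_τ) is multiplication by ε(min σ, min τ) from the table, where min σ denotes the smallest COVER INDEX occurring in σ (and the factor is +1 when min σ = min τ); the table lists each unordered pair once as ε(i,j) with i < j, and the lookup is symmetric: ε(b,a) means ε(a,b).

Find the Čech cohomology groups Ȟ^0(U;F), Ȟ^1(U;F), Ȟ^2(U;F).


Ȟ^0 ≅ 0, Ȟ^1 ≅ Z ⊕ Z/2 and Ȟ^2 ≅ 0

nonempty overlaps:
  W12={x4,x8} W14={x5} W15={x2} W16={x1} W23={x3} W34={x6} W56={x9}
C dims 6,7; δ0: rk 6, SNF 1^5·2
degree 0: 6−6−0 = 0 → Ȟ^0 ≅ 0
degree 1: 7−0−6 = 1 plus torsion [2] → Ȟ^1 ≅ Z ⊕ Z/2
degree 2: 0−0−0 = 0 → Ȟ^2 ≅ 0


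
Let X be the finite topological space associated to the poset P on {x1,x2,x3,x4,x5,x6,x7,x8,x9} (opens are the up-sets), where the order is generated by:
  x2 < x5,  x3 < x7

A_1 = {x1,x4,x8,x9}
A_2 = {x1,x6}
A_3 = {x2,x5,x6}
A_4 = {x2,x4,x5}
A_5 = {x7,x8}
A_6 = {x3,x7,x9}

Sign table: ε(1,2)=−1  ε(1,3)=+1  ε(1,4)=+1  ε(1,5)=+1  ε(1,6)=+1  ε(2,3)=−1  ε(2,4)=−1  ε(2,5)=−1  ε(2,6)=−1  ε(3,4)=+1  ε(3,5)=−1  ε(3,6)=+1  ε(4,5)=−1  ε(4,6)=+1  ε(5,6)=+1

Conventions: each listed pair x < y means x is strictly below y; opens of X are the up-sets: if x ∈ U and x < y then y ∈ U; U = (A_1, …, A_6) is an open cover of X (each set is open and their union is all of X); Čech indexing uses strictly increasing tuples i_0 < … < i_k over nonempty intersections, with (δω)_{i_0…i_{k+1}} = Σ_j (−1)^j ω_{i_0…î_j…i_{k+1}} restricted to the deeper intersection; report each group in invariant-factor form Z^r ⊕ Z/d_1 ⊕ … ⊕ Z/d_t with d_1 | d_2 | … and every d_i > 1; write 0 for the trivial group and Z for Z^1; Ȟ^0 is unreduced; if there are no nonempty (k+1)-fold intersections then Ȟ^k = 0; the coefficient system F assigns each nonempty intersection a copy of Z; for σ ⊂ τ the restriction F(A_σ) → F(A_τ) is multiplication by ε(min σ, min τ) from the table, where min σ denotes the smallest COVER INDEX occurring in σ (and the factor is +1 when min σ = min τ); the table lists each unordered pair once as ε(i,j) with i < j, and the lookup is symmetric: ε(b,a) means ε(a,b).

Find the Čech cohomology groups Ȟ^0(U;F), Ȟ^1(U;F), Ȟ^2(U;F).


Ȟ^0 = Z,  Ȟ^1 = Z^2,  Ȟ^2 = 0

nonempty overlaps:
  A12={x1} A14={x4} A15={x8} A16={x9} A23={x6} A34={x2,x5} A56={x7}
C dims 6,7; δ0: rk 5, SNF 1^5
degree 0: 6−5−0 = 1 → Ȟ^0 ≅ Z
degree 1: 7−0−5 = 2 → Ȟ^1 ≅ Z^2
degree 2: 0−0−0 = 0 → Ȟ^2 ≅ 0


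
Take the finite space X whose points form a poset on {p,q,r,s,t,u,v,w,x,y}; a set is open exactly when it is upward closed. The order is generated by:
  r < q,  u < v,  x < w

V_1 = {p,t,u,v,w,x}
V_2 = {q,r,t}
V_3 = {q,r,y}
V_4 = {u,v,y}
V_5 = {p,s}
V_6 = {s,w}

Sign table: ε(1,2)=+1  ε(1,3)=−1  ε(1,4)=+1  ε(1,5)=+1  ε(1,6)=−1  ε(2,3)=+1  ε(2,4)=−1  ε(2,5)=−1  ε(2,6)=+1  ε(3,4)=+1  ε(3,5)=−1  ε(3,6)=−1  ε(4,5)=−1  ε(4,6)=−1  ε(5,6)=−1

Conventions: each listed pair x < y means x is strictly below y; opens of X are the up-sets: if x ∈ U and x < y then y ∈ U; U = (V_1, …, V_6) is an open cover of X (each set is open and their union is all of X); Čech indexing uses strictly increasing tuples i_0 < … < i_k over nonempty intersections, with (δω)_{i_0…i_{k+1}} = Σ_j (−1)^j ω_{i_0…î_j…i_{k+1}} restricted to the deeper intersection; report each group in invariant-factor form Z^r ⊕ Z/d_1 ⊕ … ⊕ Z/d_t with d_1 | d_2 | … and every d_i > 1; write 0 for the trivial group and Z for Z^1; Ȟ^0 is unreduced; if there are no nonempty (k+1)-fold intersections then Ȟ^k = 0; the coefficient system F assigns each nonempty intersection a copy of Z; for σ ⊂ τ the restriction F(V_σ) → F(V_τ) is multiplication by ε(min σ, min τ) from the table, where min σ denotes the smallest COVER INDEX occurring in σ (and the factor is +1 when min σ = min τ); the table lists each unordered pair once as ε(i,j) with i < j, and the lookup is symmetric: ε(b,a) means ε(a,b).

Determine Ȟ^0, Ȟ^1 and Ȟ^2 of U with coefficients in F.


cover nerve:
  V12={t} V14={u,v} V15={p} V16={w} V23={q,r} V34={y} V56={s}
C dims 6,7; δ0: rk 5, SNF 1^5
Ȟ^0: (6−5)−0=1 ⇒ Z
Ȟ^1: (7−0)−5=2 ⇒ Z^2
Ȟ^2: (0−0)−0=0 ⇒ 0

Ȟ^0 = Z,  Ȟ^1 = Z^2,  Ȟ^2 = 0


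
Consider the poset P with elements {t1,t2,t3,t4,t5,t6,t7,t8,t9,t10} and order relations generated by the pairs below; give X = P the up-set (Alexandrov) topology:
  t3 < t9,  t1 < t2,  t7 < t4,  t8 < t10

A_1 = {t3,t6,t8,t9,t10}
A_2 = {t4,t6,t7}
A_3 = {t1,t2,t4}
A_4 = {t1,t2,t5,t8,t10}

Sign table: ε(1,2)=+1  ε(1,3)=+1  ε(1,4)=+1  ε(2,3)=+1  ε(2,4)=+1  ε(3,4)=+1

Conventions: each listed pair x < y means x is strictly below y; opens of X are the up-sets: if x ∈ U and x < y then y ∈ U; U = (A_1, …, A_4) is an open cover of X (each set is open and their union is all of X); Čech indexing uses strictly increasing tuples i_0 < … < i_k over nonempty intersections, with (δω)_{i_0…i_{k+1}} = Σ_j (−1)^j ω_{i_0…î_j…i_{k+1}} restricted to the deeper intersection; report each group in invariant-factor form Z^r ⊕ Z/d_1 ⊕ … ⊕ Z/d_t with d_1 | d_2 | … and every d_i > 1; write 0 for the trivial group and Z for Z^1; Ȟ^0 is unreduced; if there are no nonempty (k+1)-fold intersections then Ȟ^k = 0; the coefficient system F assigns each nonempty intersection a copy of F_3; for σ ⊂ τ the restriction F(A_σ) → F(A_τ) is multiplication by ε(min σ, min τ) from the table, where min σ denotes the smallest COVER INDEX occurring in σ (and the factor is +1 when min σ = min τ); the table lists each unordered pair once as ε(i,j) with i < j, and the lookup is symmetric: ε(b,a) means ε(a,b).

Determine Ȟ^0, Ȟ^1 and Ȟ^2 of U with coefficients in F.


nonempty overlaps:
  A12={t6} A14={t8,t10} A23={t4} A34={t1,t2}
C dims 4,4; δ0: rk_F3 3
degree 0: 4−3−0 = 1 → Ȟ^0 ≅ Z/3
degree 1: 4−0−3 = 1 → Ȟ^1 ≅ Z/3
degree 2: 0−0−0 = 0 → Ȟ^2 ≅ 0

Ȟ^0(U;F) ≅ Z/3, Ȟ^1(U;F) ≅ Z/3, Ȟ^2(U;F) ≅ 0


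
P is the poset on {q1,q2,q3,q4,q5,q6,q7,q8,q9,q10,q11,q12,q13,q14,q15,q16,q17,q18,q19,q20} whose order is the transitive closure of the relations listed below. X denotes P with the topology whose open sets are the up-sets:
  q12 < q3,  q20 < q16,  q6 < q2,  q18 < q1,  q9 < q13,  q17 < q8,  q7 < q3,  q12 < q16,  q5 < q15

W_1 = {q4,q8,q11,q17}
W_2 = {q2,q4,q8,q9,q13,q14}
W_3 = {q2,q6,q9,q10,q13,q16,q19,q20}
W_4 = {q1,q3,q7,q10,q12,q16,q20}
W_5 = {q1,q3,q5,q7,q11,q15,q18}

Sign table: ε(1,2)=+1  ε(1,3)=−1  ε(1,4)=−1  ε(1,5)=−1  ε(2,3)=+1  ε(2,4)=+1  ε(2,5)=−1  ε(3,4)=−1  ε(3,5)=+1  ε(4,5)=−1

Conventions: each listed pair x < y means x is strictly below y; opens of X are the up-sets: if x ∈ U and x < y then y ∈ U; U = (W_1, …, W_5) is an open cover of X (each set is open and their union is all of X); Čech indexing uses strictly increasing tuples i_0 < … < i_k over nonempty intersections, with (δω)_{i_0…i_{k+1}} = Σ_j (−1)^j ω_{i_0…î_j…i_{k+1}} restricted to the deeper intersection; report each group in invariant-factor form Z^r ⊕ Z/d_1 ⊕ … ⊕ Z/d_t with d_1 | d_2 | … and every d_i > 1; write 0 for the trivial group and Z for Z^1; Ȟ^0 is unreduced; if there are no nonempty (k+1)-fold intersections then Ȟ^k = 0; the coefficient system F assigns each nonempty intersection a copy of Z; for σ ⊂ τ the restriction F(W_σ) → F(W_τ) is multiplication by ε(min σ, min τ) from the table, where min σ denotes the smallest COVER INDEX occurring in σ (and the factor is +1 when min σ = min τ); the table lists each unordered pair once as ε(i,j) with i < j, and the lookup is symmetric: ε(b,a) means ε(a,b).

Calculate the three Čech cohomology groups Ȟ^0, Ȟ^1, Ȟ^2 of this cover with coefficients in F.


Ȟ^0 = 0; Ȟ^1 = Z/2; Ȟ^2 = 0

nerve simplices:
  W12={q4,q8} W15={q11} W23={q2,q9,q13} W34={q10,q16,q20} W45={q1,q3,q7}
C dims 5,5; δ0: rk 5, SNF 1^4·2
degree 0: 5−5−0 = 0 → Ȟ^0 ≅ 0
degree 1: 5−0−5 = 0 plus torsion [2] → Ȟ^1 ≅ Z/2
degree 2: 0−0−0 = 0 → Ȟ^2 ≅ 0


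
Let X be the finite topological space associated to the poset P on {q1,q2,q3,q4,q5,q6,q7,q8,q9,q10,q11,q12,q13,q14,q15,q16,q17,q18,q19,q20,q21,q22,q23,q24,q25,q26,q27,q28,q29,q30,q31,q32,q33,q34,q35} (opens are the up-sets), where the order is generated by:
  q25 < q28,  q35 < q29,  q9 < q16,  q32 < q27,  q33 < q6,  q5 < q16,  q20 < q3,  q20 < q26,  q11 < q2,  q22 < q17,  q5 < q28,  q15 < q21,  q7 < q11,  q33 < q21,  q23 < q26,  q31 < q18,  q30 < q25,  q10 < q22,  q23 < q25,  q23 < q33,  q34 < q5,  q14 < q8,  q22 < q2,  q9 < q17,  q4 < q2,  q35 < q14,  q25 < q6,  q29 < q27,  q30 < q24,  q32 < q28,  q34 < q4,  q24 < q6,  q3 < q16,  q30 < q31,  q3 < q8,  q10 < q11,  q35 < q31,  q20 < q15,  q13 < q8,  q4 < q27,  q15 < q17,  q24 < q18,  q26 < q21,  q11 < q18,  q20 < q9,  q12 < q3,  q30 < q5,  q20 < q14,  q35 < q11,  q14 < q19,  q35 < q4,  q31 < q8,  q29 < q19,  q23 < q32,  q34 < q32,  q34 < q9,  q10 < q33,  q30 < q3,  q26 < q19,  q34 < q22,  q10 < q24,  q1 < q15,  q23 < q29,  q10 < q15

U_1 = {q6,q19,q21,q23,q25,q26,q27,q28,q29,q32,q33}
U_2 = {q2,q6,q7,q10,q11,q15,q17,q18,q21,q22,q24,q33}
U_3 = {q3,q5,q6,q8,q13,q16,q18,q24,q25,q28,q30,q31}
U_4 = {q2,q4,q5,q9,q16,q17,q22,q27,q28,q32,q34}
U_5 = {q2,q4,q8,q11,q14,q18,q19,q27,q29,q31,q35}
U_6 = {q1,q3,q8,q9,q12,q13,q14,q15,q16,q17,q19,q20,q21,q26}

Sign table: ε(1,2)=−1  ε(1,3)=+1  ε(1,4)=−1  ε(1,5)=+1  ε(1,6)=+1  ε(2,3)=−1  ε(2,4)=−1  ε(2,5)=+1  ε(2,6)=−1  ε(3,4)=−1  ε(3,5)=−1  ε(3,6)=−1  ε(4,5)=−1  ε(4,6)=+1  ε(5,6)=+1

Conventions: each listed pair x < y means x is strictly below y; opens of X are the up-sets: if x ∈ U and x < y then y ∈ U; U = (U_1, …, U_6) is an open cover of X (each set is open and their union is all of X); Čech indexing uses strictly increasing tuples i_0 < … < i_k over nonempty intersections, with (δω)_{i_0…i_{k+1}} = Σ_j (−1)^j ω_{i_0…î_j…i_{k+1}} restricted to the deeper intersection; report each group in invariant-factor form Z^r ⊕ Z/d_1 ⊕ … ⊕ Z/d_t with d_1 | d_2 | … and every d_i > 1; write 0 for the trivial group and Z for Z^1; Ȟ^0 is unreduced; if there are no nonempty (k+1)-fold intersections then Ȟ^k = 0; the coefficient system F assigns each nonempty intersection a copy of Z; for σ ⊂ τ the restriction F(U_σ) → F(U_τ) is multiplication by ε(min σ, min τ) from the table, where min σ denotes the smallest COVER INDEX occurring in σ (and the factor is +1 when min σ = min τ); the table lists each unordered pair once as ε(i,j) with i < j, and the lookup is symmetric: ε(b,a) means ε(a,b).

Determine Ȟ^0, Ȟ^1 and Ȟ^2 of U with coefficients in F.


nonempty overlaps:
  U12={q6,q21,q33} U13={q6,q25,q28} U14={q27,q28,q32} U15={q19,q27,q29} U16={q19,q21,q26} U23={q6,q18,q24} U24={q2,q17,q22} U25={q2,q11,q18} U26={q15,q17,q21} U34={q5,q16,q28} U35={q8,q18,q31} U36={q3,q8,q13,q16} U45={q2,q4,q27} U46={q9,q16,q17} U56={q8,q14,q19}
  U123={q6} U126={q21} U134={q28} U145={q27} U156={q19} U235={q18} U245={q2} U246={q17} U346={q16} U356={q8}
C dims 6,15,10; δ0: rk 6, SNF 1^5·2; δ1: rk 9, SNF 1^9
degree 0: 6−6−0 = 0 → Ȟ^0 ≅ 0
degree 1: 15−9−6 = 0 plus torsion [2] → Ȟ^1 ≅ Z/2
degree 2: 10−0−9 = 1 → Ȟ^2 ≅ Z

Ȟ^0 ≅ 0, Ȟ^1 ≅ Z/2, Ȟ^2 ≅ Z


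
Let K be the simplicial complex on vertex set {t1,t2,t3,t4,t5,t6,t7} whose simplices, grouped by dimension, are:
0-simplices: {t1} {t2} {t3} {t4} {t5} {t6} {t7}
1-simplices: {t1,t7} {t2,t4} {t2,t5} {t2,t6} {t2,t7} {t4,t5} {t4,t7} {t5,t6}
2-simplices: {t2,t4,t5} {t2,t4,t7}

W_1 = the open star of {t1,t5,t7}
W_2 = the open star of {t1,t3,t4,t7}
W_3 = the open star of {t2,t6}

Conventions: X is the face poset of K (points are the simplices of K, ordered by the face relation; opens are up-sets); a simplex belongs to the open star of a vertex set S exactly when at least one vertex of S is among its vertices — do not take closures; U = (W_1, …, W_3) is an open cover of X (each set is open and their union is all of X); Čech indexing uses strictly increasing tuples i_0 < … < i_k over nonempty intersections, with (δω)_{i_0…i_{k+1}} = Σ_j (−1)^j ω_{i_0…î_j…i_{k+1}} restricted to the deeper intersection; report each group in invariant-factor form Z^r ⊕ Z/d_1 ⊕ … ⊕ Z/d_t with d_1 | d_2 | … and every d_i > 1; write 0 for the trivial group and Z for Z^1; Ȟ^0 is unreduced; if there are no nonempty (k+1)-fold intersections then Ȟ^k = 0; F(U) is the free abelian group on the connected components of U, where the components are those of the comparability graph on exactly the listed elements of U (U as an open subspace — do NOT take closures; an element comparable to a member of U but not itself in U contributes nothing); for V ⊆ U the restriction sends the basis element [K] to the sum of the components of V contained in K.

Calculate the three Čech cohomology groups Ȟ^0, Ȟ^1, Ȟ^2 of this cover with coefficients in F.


nonempty intersections:
  W1={{t1},{t5},{t7},{t1,t7},{t2,t5},{t2,t7},{t4,t5},{t4,t7},{t5,t6},{t2,t4,t5},{t2,t4,t7}} W2={{t1},{t3},{t4},{t7},{t1,t7},{t2,t4},{t2,t7},{t4,t5},{t4,t7},{t2,t4,t5},{t2,t4,t7}} W3={{t2},{t6},{t2,t4},{t2,t5},{t2,t6},{t2,t7},{t5,t6},{t2,t4,t5},{t2,t4,t7}}
  W12={{t1},{t7},{t1,t7},{t2,t7},{t4,t5},{t4,t7},{t2,t4,t5},{t2,t4,t7}} W13={{t2,t5},{t2,t7},{t5,t6},{t2,t4,t5},{t2,t4,t7}} W23={{t2,t4},{t2,t7},{t2,t4,t5},{t2,t4,t7}}
  W123={{t2,t7},{t2,t4,t5},{t2,t4,t7}}
components per intersection:
  W1: {{t1},{t7},{t1,t7},{t2,t7},{t4,t7},{t2,t4,t7}} {{t5},{t2,t5},{t4,t5},{t5,t6},{t2,t4,t5}}
  W2: {{t1},{t4},{t7},{t1,t7},{t2,t4},{t2,t7},{t4,t5},{t4,t7},{t2,t4,t5},{t2,t4,t7}} {{t3}}
  W3: {{t2},{t6},{t2,t4},{t2,t5},{t2,t6},{t2,t7},{t5,t6},{t2,t4,t5},{t2,t4,t7}}
  W12: {{t1},{t7},{t1,t7},{t2,t7},{t4,t7},{t2,t4,t7}} {{t4,t5},{t2,t4,t5}}
  W13: {{t2,t5},{t2,t4,t5}} {{t2,t7},{t2,t4,t7}} {{t5,t6}}
  W23: {{t2,t4},{t2,t7},{t2,t4,t5},{t2,t4,t7}}
  W123: {{t2,t7},{t2,t4,t7}} {{t2,t4,t5}}
C dims 5,6,2; δ0: rk 3, SNF 1^3; δ1: rk 2, SNF 1^2
Ȟ^0: (5−3)−0=2 ⇒ Z^2
Ȟ^1: (6−2)−3=1 ⇒ Z
Ȟ^2: (2−0)−2=0 ⇒ 0

Ȟ^0 = Z^2,  Ȟ^1 = Z,  Ȟ^2 = 0


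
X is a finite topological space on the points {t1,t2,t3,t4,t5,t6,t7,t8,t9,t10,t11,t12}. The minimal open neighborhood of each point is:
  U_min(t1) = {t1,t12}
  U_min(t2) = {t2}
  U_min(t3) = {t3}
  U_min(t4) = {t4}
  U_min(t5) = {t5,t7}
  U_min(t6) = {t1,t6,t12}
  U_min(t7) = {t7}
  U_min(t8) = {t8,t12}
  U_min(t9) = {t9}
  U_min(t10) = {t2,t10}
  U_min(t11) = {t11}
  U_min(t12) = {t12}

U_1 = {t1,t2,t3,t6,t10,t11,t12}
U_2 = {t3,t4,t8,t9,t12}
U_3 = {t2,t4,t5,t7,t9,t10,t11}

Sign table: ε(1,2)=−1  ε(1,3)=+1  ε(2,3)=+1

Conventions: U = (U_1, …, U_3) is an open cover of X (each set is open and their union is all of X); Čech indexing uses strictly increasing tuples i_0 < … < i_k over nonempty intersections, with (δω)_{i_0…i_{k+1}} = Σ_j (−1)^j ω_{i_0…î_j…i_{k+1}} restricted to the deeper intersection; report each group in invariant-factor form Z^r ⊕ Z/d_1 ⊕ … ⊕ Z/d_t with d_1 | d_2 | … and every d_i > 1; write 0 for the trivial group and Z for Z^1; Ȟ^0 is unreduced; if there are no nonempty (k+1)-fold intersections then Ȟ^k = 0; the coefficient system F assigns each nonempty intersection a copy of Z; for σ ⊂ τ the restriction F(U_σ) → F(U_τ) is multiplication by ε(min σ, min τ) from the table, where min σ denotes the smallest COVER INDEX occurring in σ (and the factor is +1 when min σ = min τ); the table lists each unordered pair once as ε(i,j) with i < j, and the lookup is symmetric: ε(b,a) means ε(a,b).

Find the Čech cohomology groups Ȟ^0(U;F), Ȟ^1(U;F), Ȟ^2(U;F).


Ȟ^0 ≅ 0, Ȟ^1 ≅ Z/2 and Ȟ^2 ≅ 0

nerve simplices:
  U12={t3,t12} U13={t2,t10,t11} U23={t4,t9}
C dims 3,3; δ0: rk 3, SNF 1^2·2
degree 0: 3−3−0 = 0 → Ȟ^0 ≅ 0
degree 1: 3−0−3 = 0 plus torsion [2] → Ȟ^1 ≅ Z/2
degree 2: 0−0−0 = 0 → Ȟ^2 ≅ 0


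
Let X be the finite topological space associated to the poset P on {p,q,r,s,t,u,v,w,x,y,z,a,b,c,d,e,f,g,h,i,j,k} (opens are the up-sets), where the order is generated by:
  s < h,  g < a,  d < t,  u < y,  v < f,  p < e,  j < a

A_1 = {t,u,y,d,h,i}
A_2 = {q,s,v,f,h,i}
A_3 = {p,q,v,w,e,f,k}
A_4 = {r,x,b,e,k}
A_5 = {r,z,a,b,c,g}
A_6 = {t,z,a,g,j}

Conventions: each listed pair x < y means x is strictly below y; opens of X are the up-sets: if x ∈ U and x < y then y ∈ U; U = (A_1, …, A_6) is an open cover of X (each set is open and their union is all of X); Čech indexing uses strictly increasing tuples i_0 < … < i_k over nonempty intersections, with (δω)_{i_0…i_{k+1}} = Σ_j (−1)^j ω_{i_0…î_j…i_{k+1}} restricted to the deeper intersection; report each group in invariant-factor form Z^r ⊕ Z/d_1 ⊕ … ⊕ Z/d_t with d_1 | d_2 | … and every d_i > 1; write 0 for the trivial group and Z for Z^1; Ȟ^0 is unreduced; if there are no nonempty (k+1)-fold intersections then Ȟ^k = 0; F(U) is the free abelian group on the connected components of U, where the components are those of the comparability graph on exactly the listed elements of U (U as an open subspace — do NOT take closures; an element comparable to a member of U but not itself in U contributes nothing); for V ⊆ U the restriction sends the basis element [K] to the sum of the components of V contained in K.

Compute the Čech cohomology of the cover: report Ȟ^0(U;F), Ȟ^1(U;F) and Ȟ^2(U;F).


intersection data:
  A12={h,i} A16={t} A23={q,v,f} A34={e,k} A45={r,b} A56={z,a,g}
components per intersection:
  A1: {t,d} {u,y} {h} {i}
  A2: {q} {s,h} {v,f} {i}
  A3: {p,e} {q} {v,f} {w} {k}
  A4: {r} {x} {b} {e} {k}
  A5: {r} {z} {a,g} {b} {c}
  A6: {t} {z} {a,g,j}
  A12: {h} {i}
  A16: {t}
  A23: {q} {v,f}
  A34: {e} {k}
  A45: {r} {b}
  A56: {z} {a,g}
C dims 26,11; δ0: rk 11, SNF 1^11
Ȟ^0 = (26 − 11) − 0 = 15, so Ȟ^0 ≅ Z^15
Ȟ^1 = (11 − 0) − 11 = 0, so Ȟ^1 ≅ 0
Ȟ^2 = (0 − 0) − 0 = 0, so Ȟ^2 ≅ 0

Ȟ^0 = Z^15,  Ȟ^1 = 0,  Ȟ^2 = 0


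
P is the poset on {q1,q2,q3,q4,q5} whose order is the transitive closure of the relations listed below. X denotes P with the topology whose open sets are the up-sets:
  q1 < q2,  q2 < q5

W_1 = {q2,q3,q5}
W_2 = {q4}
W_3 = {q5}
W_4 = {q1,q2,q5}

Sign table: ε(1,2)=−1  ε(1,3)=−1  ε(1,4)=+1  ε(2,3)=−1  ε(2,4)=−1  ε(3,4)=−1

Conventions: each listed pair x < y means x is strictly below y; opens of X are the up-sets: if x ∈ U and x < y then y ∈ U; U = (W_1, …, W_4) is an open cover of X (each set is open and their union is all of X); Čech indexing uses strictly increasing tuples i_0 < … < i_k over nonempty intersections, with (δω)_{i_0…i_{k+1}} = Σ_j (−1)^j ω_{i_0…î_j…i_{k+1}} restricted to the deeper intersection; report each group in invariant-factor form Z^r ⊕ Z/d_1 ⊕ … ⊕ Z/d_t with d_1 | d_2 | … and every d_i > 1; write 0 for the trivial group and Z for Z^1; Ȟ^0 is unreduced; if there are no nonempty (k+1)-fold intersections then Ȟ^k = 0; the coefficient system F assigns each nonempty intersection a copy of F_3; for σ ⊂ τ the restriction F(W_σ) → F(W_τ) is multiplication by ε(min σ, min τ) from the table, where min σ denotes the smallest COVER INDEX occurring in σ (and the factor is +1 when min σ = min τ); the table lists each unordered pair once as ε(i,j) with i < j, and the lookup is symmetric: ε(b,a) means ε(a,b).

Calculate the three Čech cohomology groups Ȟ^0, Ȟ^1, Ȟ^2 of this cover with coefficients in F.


cover nerve:
  W13={q5} W14={q2,q5} W34={q5}
  W134={q5}
C dims 4,3,1; δ0: rk_F3 2; δ1: rk_F3 1
Ȟ^0: (4−2)−0=2 ⇒ Z/3 ⊕ Z/3
Ȟ^1: (3−1)−2=0 ⇒ 0
Ȟ^2: (1−0)−1=0 ⇒ 0

Ȟ^0(U;F) ≅ Z/3 ⊕ Z/3; Ȟ^1(U;F) ≅ 0; Ȟ^2(U;F) ≅ 0


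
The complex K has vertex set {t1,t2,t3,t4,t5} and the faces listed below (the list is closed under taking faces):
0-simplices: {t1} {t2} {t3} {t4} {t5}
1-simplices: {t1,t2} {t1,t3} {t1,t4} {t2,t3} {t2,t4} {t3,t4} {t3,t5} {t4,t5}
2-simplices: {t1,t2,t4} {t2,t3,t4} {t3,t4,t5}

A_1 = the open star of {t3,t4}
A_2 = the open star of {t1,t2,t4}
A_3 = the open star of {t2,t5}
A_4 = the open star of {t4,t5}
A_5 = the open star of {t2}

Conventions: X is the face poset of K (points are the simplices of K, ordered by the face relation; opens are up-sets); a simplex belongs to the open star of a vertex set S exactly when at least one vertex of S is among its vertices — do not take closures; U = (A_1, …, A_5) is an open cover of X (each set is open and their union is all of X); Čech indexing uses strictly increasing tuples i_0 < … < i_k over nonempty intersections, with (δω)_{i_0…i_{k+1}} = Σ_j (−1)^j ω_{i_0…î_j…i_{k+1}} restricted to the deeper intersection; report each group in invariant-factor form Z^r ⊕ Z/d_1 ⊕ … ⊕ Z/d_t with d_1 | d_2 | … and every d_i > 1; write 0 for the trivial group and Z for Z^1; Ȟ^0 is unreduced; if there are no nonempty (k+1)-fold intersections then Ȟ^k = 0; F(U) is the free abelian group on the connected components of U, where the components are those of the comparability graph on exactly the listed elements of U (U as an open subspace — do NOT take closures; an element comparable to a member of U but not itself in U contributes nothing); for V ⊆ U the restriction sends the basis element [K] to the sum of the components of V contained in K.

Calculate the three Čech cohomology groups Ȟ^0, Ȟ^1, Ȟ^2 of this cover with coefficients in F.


nonempty intersections:
  A1={{t3},{t4},{t1,t3},{t1,t4},{t2,t3},{t2,t4},{t3,t4},{t3,t5},{t4,t5},{t1,t2,t4},{t2,t3,t4},{t3,t4,t5}} A2={{t1},{t2},{t4},{t1,t2},{t1,t3},{t1,t4},{t2,t3},{t2,t4},{t3,t4},{t4,t5},{t1,t2,t4},{t2,t3,t4},{t3,t4,t5}} A3={{t2},{t5},{t1,t2},{t2,t3},{t2,t4},{t3,t5},{t4,t5},{t1,t2,t4},{t2,t3,t4},{t3,t4,t5}} A4={{t4},{t5},{t1,t4},{t2,t4},{t3,t4},{t3,t5},{t4,t5},{t1,t2,t4},{t2,t3,t4},{t3,t4,t5}} A5={{t2},{t1,t2},{t2,t3},{t2,t4},{t1,t2,t4},{t2,t3,t4}}
  A12={{t4},{t1,t3},{t1,t4},{t2,t3},{t2,t4},{t3,t4},{t4,t5},{t1,t2,t4},{t2,t3,t4},{t3,t4,t5}} A13={{t2,t3},{t2,t4},{t3,t5},{t4,t5},{t1,t2,t4},{t2,t3,t4},{t3,t4,t5}} A14={{t4},{t1,t4},{t2,t4},{t3,t4},{t3,t5},{t4,t5},{t1,t2,t4},{t2,t3,t4},{t3,t4,t5}} A15={{t2,t3},{t2,t4},{t1,t2,t4},{t2,t3,t4}} A23={{t2},{t1,t2},{t2,t3},{t2,t4},{t4,t5},{t1,t2,t4},{t2,t3,t4},{t3,t4,t5}} A24={{t4},{t1,t4},{t2,t4},{t3,t4},{t4,t5},{t1,t2,t4},{t2,t3,t4},{t3,t4,t5}} A25={{t2},{t1,t2},{t2,t3},{t2,t4},{t1,t2,t4},{t2,t3,t4}} A34={{t5},{t2,t4},{t3,t5},{t4,t5},{t1,t2,t4},{t2,t3,t4},{t3,t4,t5}} A35={{t2},{t1,t2},{t2,t3},{t2,t4},{t1,t2,t4},{t2,t3,t4}} A45={{t2,t4},{t1,t2,t4},{t2,t3,t4}}
  A123={{t2,t3},{t2,t4},{t4,t5},{t1,t2,t4},{t2,t3,t4},{t3,t4,t5}} A124={{t4},{t1,t4},{t2,t4},{t3,t4},{t4,t5},{t1,t2,t4},{t2,t3,t4},{t3,t4,t5}} A125={{t2,t3},{t2,t4},{t1,t2,t4},{t2,t3,t4}} A134={{t2,t4},{t3,t5},{t4,t5},{t1,t2,t4},{t2,t3,t4},{t3,t4,t5}} A135={{t2,t3},{t2,t4},{t1,t2,t4},{t2,t3,t4}} A145={{t2,t4},{t1,t2,t4},{t2,t3,t4}} A234={{t2,t4},{t4,t5},{t1,t2,t4},{t2,t3,t4},{t3,t4,t5}} A235={{t2},{t1,t2},{t2,t3},{t2,t4},{t1,t2,t4},{t2,t3,t4}} A245={{t2,t4},{t1,t2,t4},{t2,t3,t4}} A345={{t2,t4},{t1,t2,t4},{t2,t3,t4}}
  A1234={{t2,t4},{t4,t5},{t1,t2,t4},{t2,t3,t4},{t3,t4,t5}} A1235={{t2,t3},{t2,t4},{t1,t2,t4},{t2,t3,t4}} A1245={{t2,t4},{t1,t2,t4},{t2,t3,t4}} A1345={{t2,t4},{t1,t2,t4},{t2,t3,t4}} A2345={{t2,t4},{t1,t2,t4},{t2,t3,t4}}
  A12345={{t2,t4},{t1,t2,t4},{t2,t3,t4}}
components per intersection:
  A1: {{t3},{t4},{t1,t3},{t1,t4},{t2,t3},{t2,t4},{t3,t4},{t3,t5},{t4,t5},{t1,t2,t4},{t2,t3,t4},{t3,t4,t5}}
  A2: {{t1},{t2},{t4},{t1,t2},{t1,t3},{t1,t4},{t2,t3},{t2,t4},{t3,t4},{t4,t5},{t1,t2,t4},{t2,t3,t4},{t3,t4,t5}}
  A3: {{t2},{t1,t2},{t2,t3},{t2,t4},{t1,t2,t4},{t2,t3,t4}} {{t5},{t3,t5},{t4,t5},{t3,t4,t5}}
  A4: {{t4},{t5},{t1,t4},{t2,t4},{t3,t4},{t3,t5},{t4,t5},{t1,t2,t4},{t2,t3,t4},{t3,t4,t5}}
  A5: {{t2},{t1,t2},{t2,t3},{t2,t4},{t1,t2,t4},{t2,t3,t4}}
  A12: {{t4},{t1,t4},{t2,t3},{t2,t4},{t3,t4},{t4,t5},{t1,t2,t4},{t2,t3,t4},{t3,t4,t5}} {{t1,t3}}
  A13: {{t2,t3},{t2,t4},{t1,t2,t4},{t2,t3,t4}} {{t3,t5},{t4,t5},{t3,t4,t5}}
  A14: {{t4},{t1,t4},{t2,t4},{t3,t4},{t3,t5},{t4,t5},{t1,t2,t4},{t2,t3,t4},{t3,t4,t5}}
  A15: {{t2,t3},{t2,t4},{t1,t2,t4},{t2,t3,t4}}
  A23: {{t2},{t1,t2},{t2,t3},{t2,t4},{t1,t2,t4},{t2,t3,t4}} {{t4,t5},{t3,t4,t5}}
  A24: {{t4},{t1,t4},{t2,t4},{t3,t4},{t4,t5},{t1,t2,t4},{t2,t3,t4},{t3,t4,t5}}
  A25: {{t2},{t1,t2},{t2,t3},{t2,t4},{t1,t2,t4},{t2,t3,t4}}
  A34: {{t5},{t3,t5},{t4,t5},{t3,t4,t5}} {{t2,t4},{t1,t2,t4},{t2,t3,t4}}
  A35: {{t2},{t1,t2},{t2,t3},{t2,t4},{t1,t2,t4},{t2,t3,t4}}
  A45: {{t2,t4},{t1,t2,t4},{t2,t3,t4}}
  A123: {{t2,t3},{t2,t4},{t1,t2,t4},{t2,t3,t4}} {{t4,t5},{t3,t4,t5}}
  A124: {{t4},{t1,t4},{t2,t4},{t3,t4},{t4,t5},{t1,t2,t4},{t2,t3,t4},{t3,t4,t5}}
  A125: {{t2,t3},{t2,t4},{t1,t2,t4},{t2,t3,t4}}
  A134: {{t2,t4},{t1,t2,t4},{t2,t3,t4}} {{t3,t5},{t4,t5},{t3,t4,t5}}
  A135: {{t2,t3},{t2,t4},{t1,t2,t4},{t2,t3,t4}}
  A145: {{t2,t4},{t1,t2,t4},{t2,t3,t4}}
  A234: {{t2,t4},{t1,t2,t4},{t2,t3,t4}} {{t4,t5},{t3,t4,t5}}
  A235: {{t2},{t1,t2},{t2,t3},{t2,t4},{t1,t2,t4},{t2,t3,t4}}
  A245: {{t2,t4},{t1,t2,t4},{t2,t3,t4}}
  A345: {{t2,t4},{t1,t2,t4},{t2,t3,t4}}
  A1234: {{t2,t4},{t1,t2,t4},{t2,t3,t4}} {{t4,t5},{t3,t4,t5}}
  A1235: {{t2,t3},{t2,t4},{t1,t2,t4},{t2,t3,t4}}
  A1245: {{t2,t4},{t1,t2,t4},{t2,t3,t4}}
  A1345: {{t2,t4},{t1,t2,t4},{t2,t3,t4}}
  A2345: {{t2,t4},{t1,t2,t4},{t2,t3,t4}}
  A12345: {{t2,t4},{t1,t2,t4},{t2,t3,t4}}
C dims 6,14,13,6; δ0: rk 5, SNF 1^5; δ1: rk 8, SNF 1^8; δ2: rk 5, SNF 1^5
Ȟ^0: (6−5)−0=1 ⇒ Z
Ȟ^1: (14−8)−5=1 ⇒ Z
Ȟ^2: (13−5)−8=0 ⇒ 0

Ȟ^0 ≅ Z, Ȟ^1 ≅ Z, Ȟ^2 ≅ 0


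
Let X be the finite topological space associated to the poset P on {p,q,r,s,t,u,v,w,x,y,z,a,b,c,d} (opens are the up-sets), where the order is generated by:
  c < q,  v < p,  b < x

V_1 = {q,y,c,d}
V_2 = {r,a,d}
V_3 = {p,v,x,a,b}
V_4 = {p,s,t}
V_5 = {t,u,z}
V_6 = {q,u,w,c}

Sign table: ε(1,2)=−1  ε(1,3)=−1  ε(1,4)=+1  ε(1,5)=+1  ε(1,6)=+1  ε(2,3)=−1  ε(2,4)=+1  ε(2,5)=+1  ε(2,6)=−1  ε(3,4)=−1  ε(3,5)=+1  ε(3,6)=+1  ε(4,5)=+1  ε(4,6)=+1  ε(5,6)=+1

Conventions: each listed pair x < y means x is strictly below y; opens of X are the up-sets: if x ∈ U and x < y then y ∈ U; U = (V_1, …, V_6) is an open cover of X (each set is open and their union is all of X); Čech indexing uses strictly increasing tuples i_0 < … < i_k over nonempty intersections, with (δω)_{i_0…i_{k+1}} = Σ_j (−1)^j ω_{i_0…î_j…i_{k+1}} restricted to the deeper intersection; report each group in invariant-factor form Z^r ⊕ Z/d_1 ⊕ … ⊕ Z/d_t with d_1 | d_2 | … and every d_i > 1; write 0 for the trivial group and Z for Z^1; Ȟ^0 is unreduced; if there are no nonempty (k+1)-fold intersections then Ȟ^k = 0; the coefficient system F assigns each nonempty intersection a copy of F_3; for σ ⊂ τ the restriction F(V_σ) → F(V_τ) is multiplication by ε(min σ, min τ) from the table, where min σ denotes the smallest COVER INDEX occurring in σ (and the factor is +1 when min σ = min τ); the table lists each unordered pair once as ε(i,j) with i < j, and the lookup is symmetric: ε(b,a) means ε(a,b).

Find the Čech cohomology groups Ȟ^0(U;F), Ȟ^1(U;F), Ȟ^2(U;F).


Ȟ^0 ≅ 0; Ȟ^1 ≅ 0; Ȟ^2 ≅ 0

nonempty intersections:
  V12={d} V16={q,c} V23={a} V34={p} V45={t} V56={u}
C dims 6,6; δ0: rk_F3 6
Ȟ^0: (6−6)−0=0 ⇒ 0
Ȟ^1: (6−0)−6=0 ⇒ 0
Ȟ^2: (0−0)−0=0 ⇒ 0


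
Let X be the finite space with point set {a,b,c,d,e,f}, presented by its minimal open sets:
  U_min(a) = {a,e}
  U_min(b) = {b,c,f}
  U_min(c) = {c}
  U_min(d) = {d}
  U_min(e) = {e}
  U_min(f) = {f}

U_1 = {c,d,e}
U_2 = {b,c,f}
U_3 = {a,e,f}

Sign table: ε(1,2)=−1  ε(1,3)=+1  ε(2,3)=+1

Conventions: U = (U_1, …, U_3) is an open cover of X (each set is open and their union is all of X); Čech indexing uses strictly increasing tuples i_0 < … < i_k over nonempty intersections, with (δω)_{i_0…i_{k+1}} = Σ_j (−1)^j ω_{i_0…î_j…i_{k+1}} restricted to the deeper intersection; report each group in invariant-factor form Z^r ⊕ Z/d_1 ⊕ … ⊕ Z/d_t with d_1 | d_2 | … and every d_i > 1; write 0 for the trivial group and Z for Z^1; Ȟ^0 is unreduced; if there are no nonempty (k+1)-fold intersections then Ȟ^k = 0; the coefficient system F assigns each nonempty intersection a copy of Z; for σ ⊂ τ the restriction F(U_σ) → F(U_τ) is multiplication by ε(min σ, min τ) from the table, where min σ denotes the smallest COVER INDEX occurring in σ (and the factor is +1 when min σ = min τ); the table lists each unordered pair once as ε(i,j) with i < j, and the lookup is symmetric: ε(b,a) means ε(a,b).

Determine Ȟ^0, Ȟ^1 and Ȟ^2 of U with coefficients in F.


nerve of the cover:
  U12={c} U13={e} U23={f}
C dims 3,3; δ0: rk 3, SNF 1^2·2
Ȟ^0 = (3 − 3) − 0 = 0, so Ȟ^0 ≅ 0
Ȟ^1 = (3 − 0) − 3 = 0 plus torsion [2], so Ȟ^1 ≅ Z/2
Ȟ^2 = (0 − 0) − 0 = 0, so Ȟ^2 ≅ 0

Ȟ^0 = 0,  Ȟ^1 = Z/2,  Ȟ^2 = 0


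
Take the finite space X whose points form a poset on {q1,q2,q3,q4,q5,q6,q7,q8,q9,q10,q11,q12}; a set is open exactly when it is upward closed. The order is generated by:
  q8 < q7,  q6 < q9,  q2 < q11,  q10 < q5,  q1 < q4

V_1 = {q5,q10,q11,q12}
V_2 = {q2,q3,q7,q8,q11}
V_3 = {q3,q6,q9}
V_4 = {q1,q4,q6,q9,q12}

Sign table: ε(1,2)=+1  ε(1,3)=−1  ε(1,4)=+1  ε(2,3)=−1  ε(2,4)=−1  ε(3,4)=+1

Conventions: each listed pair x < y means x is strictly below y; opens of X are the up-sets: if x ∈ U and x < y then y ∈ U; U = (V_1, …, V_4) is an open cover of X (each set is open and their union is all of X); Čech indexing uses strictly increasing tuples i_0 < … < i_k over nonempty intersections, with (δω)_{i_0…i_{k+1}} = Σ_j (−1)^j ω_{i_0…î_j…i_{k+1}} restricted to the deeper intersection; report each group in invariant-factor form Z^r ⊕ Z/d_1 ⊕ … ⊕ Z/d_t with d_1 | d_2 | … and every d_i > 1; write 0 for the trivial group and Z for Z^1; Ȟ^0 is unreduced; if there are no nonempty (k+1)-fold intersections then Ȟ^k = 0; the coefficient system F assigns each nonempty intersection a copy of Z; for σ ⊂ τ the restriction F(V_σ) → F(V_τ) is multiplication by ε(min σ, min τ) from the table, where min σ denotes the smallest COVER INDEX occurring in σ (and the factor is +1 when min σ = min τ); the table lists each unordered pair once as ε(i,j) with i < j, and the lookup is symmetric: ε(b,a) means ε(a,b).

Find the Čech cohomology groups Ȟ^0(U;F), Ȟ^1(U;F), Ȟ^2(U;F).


Ȟ^0(U;F) ≅ 0, Ȟ^1(U;F) ≅ Z/2, Ȟ^2(U;F) ≅ 0

intersection data:
  V12={q11} V14={q12} V23={q3} V34={q6,q9}
C dims 4,4; δ0: rk 4, SNF 1^3·2
Ȟ^0 = (4 − 4) − 0 = 0, so Ȟ^0 ≅ 0
Ȟ^1 = (4 − 0) − 4 = 0 plus torsion [2], so Ȟ^1 ≅ Z/2
Ȟ^2 = (0 − 0) − 0 = 0, so Ȟ^2 ≅ 0


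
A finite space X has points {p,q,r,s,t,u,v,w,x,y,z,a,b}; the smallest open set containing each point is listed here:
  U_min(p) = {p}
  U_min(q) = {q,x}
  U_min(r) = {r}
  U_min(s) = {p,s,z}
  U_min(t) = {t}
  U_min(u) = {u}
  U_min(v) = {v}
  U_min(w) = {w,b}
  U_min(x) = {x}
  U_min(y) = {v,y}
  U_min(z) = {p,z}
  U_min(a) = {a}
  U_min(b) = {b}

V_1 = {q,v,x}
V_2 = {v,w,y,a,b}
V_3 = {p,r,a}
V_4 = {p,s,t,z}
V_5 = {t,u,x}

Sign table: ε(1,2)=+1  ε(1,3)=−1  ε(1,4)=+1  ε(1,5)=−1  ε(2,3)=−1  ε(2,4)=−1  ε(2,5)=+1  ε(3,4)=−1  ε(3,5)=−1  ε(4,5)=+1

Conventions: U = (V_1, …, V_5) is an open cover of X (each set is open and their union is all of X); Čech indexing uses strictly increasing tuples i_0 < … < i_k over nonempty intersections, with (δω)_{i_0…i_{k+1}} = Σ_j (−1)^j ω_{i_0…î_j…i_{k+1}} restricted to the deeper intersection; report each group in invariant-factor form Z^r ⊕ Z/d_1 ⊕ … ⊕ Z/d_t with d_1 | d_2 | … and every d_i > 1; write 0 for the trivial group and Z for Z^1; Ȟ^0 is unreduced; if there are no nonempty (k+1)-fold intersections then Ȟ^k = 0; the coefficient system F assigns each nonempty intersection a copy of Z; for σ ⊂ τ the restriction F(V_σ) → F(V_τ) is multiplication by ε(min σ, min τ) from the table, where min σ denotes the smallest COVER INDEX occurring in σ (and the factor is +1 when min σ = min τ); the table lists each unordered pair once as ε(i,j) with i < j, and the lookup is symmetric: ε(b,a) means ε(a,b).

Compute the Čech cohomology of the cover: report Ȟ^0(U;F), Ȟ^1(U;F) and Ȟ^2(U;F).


Ȟ^0(U;F) ≅ 0,  Ȟ^1(U;F) ≅ Z/2,  Ȟ^2(U;F) ≅ 0

nonempty overlaps:
  V12={v} V15={x} V23={a} V34={p} V45={t}
C dims 5,5; δ0: rk 5, SNF 1^4·2
degree 0: 5−5−0 = 0 → Ȟ^0 ≅ 0
degree 1: 5−0−5 = 0 plus torsion [2] → Ȟ^1 ≅ Z/2
degree 2: 0−0−0 = 0 → Ȟ^2 ≅ 0


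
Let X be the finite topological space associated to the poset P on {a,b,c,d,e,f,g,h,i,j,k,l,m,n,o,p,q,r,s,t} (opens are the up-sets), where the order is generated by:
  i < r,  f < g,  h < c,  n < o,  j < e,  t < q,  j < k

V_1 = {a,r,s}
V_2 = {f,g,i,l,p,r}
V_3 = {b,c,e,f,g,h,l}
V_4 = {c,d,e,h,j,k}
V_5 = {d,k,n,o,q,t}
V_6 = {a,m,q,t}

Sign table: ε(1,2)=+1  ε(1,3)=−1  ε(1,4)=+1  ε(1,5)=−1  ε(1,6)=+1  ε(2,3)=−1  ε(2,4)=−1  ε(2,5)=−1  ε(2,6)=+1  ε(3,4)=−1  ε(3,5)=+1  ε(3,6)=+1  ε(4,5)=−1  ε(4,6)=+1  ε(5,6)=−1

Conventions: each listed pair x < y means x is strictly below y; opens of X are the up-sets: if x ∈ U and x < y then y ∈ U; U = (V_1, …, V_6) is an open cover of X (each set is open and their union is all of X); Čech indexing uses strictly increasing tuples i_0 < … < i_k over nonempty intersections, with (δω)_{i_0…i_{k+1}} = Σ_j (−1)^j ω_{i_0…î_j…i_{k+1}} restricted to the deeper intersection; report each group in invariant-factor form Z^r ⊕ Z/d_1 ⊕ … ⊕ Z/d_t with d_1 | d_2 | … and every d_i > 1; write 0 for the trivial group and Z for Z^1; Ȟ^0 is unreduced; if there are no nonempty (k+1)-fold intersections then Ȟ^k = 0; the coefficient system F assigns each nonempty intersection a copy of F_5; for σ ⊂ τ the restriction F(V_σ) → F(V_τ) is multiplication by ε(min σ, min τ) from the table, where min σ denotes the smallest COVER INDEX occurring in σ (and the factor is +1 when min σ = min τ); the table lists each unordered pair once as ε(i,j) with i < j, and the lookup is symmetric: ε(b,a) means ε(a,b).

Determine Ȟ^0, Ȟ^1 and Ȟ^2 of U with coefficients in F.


Ȟ^0(U;F) ≅ Z/5,  Ȟ^1(U;F) ≅ Z/5,  Ȟ^2(U;F) ≅ 0

intersection data:
  V12={r} V16={a} V23={f,g,l} V34={c,e,h} V45={d,k} V56={q,t}
C dims 6,6; δ0: rk_F5 5
Ȟ^0 = (6 − 5) − 0 = 1, so Ȟ^0 ≅ Z/5
Ȟ^1 = (6 − 0) − 5 = 1, so Ȟ^1 ≅ Z/5
Ȟ^2 = (0 − 0) − 0 = 0, so Ȟ^2 ≅ 0


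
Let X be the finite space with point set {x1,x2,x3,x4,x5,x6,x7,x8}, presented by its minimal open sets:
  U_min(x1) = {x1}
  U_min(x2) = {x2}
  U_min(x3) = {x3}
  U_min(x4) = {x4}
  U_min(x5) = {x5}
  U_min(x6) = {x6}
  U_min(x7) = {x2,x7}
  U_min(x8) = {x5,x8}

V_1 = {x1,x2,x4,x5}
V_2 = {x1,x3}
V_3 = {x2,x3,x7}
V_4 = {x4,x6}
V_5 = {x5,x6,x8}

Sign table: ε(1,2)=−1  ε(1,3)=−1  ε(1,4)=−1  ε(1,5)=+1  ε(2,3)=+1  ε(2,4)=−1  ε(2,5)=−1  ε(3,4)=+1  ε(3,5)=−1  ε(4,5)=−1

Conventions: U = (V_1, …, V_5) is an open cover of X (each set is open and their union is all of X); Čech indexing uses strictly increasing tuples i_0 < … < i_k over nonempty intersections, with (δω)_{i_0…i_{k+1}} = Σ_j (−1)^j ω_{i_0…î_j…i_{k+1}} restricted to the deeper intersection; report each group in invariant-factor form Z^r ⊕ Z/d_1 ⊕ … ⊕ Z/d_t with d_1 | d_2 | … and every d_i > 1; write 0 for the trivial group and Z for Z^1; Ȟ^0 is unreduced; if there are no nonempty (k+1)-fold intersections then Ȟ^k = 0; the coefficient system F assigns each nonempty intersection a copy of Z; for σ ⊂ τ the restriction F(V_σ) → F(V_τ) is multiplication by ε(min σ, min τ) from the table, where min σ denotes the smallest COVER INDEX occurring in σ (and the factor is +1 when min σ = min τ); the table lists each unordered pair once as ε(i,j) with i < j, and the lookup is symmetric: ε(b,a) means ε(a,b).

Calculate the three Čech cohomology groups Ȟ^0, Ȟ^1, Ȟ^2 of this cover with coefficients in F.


Ȟ^0 = Z, Ȟ^1 = Z^2, Ȟ^2 = 0

intersection data:
  V12={x1} V13={x2} V14={x4} V15={x5} V23={x3} V45={x6}
C dims 5,6; δ0: rk 4, SNF 1^4
Ȟ^0 = (5 − 4) − 0 = 1, so Ȟ^0 ≅ Z
Ȟ^1 = (6 − 0) − 4 = 2, so Ȟ^1 ≅ Z^2
Ȟ^2 = (0 − 0) − 0 = 0, so Ȟ^2 ≅ 0
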